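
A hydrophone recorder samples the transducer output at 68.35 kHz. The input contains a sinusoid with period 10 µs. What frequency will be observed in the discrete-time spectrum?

T = 10 µs → f = 1/T = 100 kHz.
100 kHz mod fs = 31.65 kHz.
31.65 kHz ≤ fs/2 = 34.175 kHz, appears at 31.65 kHz.

31.65 kHz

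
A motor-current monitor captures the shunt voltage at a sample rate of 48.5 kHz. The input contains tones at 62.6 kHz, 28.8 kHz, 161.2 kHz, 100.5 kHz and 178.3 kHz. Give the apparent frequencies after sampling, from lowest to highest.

3.5 kHz, 14.1 kHz, 15.7 kHz, 19.7 kHz

fs/2 = 24.25 kHz.
62.6 kHz mod fs = 14.1 kHz.
14.1 kHz ≤ fs/2 = 24.25 kHz, appears at 14.1 kHz.
28.8 kHz > fs/2 = 24.25 kHz, folds to fs − 28.8 kHz = 19.7 kHz.
161.2 kHz mod fs = 15.7 kHz.
15.7 kHz ≤ fs/2 = 24.25 kHz, appears at 15.7 kHz.
100.5 kHz mod fs = 3.5 kHz.
3.5 kHz ≤ fs/2 = 24.25 kHz, appears at 3.5 kHz.
178.3 kHz mod fs = 32.8 kHz.
32.8 kHz > fs/2 = 24.25 kHz, folds to fs − 32.8 kHz = 15.7 kHz.
Distinct values: {3.5 kHz, 14.1 kHz, 15.7 kHz, 19.7 kHz}.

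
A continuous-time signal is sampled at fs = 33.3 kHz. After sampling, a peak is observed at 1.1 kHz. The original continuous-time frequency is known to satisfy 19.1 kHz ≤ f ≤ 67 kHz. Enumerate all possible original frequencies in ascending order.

32.2 kHz, 34.4 kHz, 65.5 kHz

Frequencies that alias to 1.1 kHz are k·fs ± 1.1 kHz for integer k ≥ 0.
k=0: 1.1 kHz.
k=1: 32.2 kHz, 34.4 kHz.
k=2: 65.5 kHz, 67.7 kHz.
k=3: 98.8 kHz, 101 kHz.
Within [19.1 kHz, 67 kHz]: 32.2 kHz, 34.4 kHz, 65.5 kHz.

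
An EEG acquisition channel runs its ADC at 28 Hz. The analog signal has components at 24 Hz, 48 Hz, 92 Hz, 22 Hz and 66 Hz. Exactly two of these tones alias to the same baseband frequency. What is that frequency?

fs/2 = 14 Hz.
24 Hz > fs/2 = 14 Hz, folds to fs − 24 Hz = 4 Hz.
48 Hz mod fs = 20 Hz.
20 Hz > fs/2 = 14 Hz, folds to fs − 20 Hz = 8 Hz.
92 Hz mod fs = 8 Hz.
8 Hz ≤ fs/2 = 14 Hz, appears at 8 Hz.
22 Hz > fs/2 = 14 Hz, folds to fs − 22 Hz = 6 Hz.
66 Hz mod fs = 10 Hz.
10 Hz ≤ fs/2 = 14 Hz, appears at 10 Hz.
48 Hz and 92 Hz both map to 8 Hz.

8 Hz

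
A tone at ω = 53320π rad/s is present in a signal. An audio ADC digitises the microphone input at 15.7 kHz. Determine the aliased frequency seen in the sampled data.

4.74 kHz

ω = 53320π rad/s → f = ω/(2π) = 26660 Hz = 26.66 kHz.
26.66 kHz mod fs = 10.96 kHz.
10.96 kHz > fs/2 = 7.85 kHz, folds to fs − 10.96 kHz = 4.74 kHz.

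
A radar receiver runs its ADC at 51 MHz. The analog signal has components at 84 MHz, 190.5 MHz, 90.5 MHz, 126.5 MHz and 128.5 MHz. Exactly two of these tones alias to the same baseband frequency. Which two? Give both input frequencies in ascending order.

126.5 MHz, 128.5 MHz

fs/2 = 25.5 MHz.
84 MHz mod fs = 33 MHz.
33 MHz > fs/2 = 25.5 MHz, folds to fs − 33 MHz = 18 MHz.
190.5 MHz mod fs = 37.5 MHz.
37.5 MHz > fs/2 = 25.5 MHz, folds to fs − 37.5 MHz = 13.5 MHz.
90.5 MHz mod fs = 39.5 MHz.
39.5 MHz > fs/2 = 25.5 MHz, folds to fs − 39.5 MHz = 11.5 MHz.
126.5 MHz mod fs = 24.5 MHz.
24.5 MHz ≤ fs/2 = 25.5 MHz, appears at 24.5 MHz.
128.5 MHz mod fs = 26.5 MHz.
26.5 MHz > fs/2 = 25.5 MHz, folds to fs − 26.5 MHz = 24.5 MHz.
126.5 MHz and 128.5 MHz both map to 24.5 MHz.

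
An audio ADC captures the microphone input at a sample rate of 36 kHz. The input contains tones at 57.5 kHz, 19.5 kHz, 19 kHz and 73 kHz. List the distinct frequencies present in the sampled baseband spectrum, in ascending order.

1 kHz, 14.5 kHz, 16.5 kHz, 17 kHz

fs/2 = 18 kHz.
57.5 kHz mod fs = 21.5 kHz.
21.5 kHz > fs/2 = 18 kHz, folds to fs − 21.5 kHz = 14.5 kHz.
19.5 kHz > fs/2 = 18 kHz, folds to fs − 19.5 kHz = 16.5 kHz.
19 kHz > fs/2 = 18 kHz, folds to fs − 19 kHz = 17 kHz.
73 kHz mod fs = 1 kHz.
1 kHz ≤ fs/2 = 18 kHz, appears at 1 kHz.
Distinct values: {1 kHz, 14.5 kHz, 16.5 kHz, 17 kHz}.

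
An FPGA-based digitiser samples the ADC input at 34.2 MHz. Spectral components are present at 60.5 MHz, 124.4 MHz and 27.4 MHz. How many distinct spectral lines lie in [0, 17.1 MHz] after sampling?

fs/2 = 17.1 MHz.
60.5 MHz mod fs = 26.3 MHz.
26.3 MHz > fs/2 = 17.1 MHz, folds to fs − 26.3 MHz = 7.9 MHz.
124.4 MHz mod fs = 21.8 MHz.
21.8 MHz > fs/2 = 17.1 MHz, folds to fs − 21.8 MHz = 12.4 MHz.
27.4 MHz > fs/2 = 17.1 MHz, folds to fs − 27.4 MHz = 6.8 MHz.
Distinct values: {6.8 MHz, 7.9 MHz, 12.4 MHz} → 3.

3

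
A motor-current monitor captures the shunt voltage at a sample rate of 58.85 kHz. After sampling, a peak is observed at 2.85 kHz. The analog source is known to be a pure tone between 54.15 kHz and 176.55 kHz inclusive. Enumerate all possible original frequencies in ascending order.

56 kHz, 61.7 kHz, 114.85 kHz, 120.55 kHz, 173.7 kHz

Frequencies that alias to 2.85 kHz are k·fs ± 2.85 kHz for integer k ≥ 0.
k=0: 2.85 kHz.
k=1: 56 kHz, 61.7 kHz.
k=2: 114.85 kHz, 120.55 kHz.
k=3: 173.7 kHz, 179.4 kHz.
k=4: 232.55 kHz, 238.25 kHz.
Within [54.15 kHz, 176.55 kHz]: 56 kHz, 61.7 kHz, 114.85 kHz, 120.55 kHz, 173.7 kHz.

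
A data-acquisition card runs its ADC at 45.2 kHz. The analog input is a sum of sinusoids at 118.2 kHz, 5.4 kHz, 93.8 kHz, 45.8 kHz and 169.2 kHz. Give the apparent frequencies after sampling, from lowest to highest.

0.6 kHz, 3.4 kHz, 5.4 kHz, 11.6 kHz, 17.4 kHz

fs/2 = 22.6 kHz.
118.2 kHz mod fs = 27.8 kHz.
27.8 kHz > fs/2 = 22.6 kHz, folds to fs − 27.8 kHz = 17.4 kHz.
5.4 kHz ≤ fs/2 = 22.6 kHz, passes unchanged.
93.8 kHz mod fs = 3.4 kHz.
3.4 kHz ≤ fs/2 = 22.6 kHz, appears at 3.4 kHz.
45.8 kHz mod fs = 0.6 kHz.
0.6 kHz ≤ fs/2 = 22.6 kHz, appears at 0.6 kHz.
169.2 kHz mod fs = 33.6 kHz.
33.6 kHz > fs/2 = 22.6 kHz, folds to fs − 33.6 kHz = 11.6 kHz.
Distinct values: {0.6 kHz, 3.4 kHz, 5.4 kHz, 11.6 kHz, 17.4 kHz}.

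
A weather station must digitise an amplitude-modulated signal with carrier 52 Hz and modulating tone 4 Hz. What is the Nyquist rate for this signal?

112 Hz

AM sidebands sit at fc ± fm = 48 Hz and 56 Hz.
Highest-frequency component: 56 Hz.
Nyquist rate = 2 × 56 Hz = 112 Hz.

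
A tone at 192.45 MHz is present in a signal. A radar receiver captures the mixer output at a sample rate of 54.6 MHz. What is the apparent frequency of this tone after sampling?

192.45 MHz mod fs = 28.65 MHz.
28.65 MHz > fs/2 = 27.3 MHz, folds to fs − 28.65 MHz = 25.95 MHz.

25.95 MHz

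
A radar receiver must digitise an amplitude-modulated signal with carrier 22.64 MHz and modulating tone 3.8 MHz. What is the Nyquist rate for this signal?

52.88 MHz

AM sidebands sit at fc ± fm = 18.84 MHz and 26.44 MHz.
Highest-frequency component: 26.44 MHz.
Nyquist rate = 2 × 26.44 MHz = 52.88 MHz.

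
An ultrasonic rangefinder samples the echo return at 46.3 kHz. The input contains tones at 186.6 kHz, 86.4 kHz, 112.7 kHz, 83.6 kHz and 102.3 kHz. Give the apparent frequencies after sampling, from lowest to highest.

1.4 kHz, 6.2 kHz, 9 kHz, 9.7 kHz, 20.1 kHz

fs/2 = 23.15 kHz.
186.6 kHz mod fs = 1.4 kHz.
1.4 kHz ≤ fs/2 = 23.15 kHz, appears at 1.4 kHz.
86.4 kHz mod fs = 40.1 kHz.
40.1 kHz > fs/2 = 23.15 kHz, folds to fs − 40.1 kHz = 6.2 kHz.
112.7 kHz mod fs = 20.1 kHz.
20.1 kHz ≤ fs/2 = 23.15 kHz, appears at 20.1 kHz.
83.6 kHz mod fs = 37.3 kHz.
37.3 kHz > fs/2 = 23.15 kHz, folds to fs − 37.3 kHz = 9 kHz.
102.3 kHz mod fs = 9.7 kHz.
9.7 kHz ≤ fs/2 = 23.15 kHz, appears at 9.7 kHz.
Distinct values: {1.4 kHz, 6.2 kHz, 9 kHz, 9.7 kHz, 20.1 kHz}.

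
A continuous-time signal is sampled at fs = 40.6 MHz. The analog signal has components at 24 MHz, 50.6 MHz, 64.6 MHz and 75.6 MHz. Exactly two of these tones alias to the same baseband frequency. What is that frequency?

fs/2 = 20.3 MHz.
24 MHz > fs/2 = 20.3 MHz, folds to fs − 24 MHz = 16.6 MHz.
50.6 MHz mod fs = 10 MHz.
10 MHz ≤ fs/2 = 20.3 MHz, appears at 10 MHz.
64.6 MHz mod fs = 24 MHz.
24 MHz > fs/2 = 20.3 MHz, folds to fs − 24 MHz = 16.6 MHz.
75.6 MHz mod fs = 35 MHz.
35 MHz > fs/2 = 20.3 MHz, folds to fs − 35 MHz = 5.6 MHz.
24 MHz and 64.6 MHz both map to 16.6 MHz.

16.6 MHz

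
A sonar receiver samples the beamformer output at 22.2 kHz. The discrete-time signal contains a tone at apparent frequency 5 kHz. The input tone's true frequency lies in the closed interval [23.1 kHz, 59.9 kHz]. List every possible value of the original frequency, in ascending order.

27.2 kHz, 39.4 kHz, 49.4 kHz

Frequencies that alias to 5 kHz are k·fs ± 5 kHz for integer k ≥ 0.
k=0: 5 kHz.
k=1: 17.2 kHz, 27.2 kHz.
k=2: 39.4 kHz, 49.4 kHz.
k=3: 61.6 kHz, 71.6 kHz.
Within [23.1 kHz, 59.9 kHz]: 27.2 kHz, 39.4 kHz, 49.4 kHz.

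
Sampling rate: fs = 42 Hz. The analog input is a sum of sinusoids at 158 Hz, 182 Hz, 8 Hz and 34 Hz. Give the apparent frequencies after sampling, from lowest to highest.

fs/2 = 21 Hz.
158 Hz mod fs = 32 Hz.
32 Hz > fs/2 = 21 Hz, folds to fs − 32 Hz = 10 Hz.
182 Hz mod fs = 14 Hz.
14 Hz ≤ fs/2 = 21 Hz, appears at 14 Hz.
8 Hz ≤ fs/2 = 21 Hz, passes unchanged.
34 Hz > fs/2 = 21 Hz, folds to fs − 34 Hz = 8 Hz.
Distinct values: {8 Hz, 10 Hz, 14 Hz}.

8 Hz, 10 Hz, 14 Hz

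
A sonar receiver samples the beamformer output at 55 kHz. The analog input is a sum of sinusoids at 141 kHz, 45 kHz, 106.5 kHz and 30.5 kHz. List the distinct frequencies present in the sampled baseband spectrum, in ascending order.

fs/2 = 27.5 kHz.
141 kHz mod fs = 31 kHz.
31 kHz > fs/2 = 27.5 kHz, folds to fs − 31 kHz = 24 kHz.
45 kHz > fs/2 = 27.5 kHz, folds to fs − 45 kHz = 10 kHz.
106.5 kHz mod fs = 51.5 kHz.
51.5 kHz > fs/2 = 27.5 kHz, folds to fs − 51.5 kHz = 3.5 kHz.
30.5 kHz > fs/2 = 27.5 kHz, folds to fs − 30.5 kHz = 24.5 kHz.
Distinct values: {3.5 kHz, 10 kHz, 24 kHz, 24.5 kHz}.

3.5 kHz, 10 kHz, 24 kHz, 24.5 kHz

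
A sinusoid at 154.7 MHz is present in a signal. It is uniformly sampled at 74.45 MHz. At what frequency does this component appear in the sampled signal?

5.8 MHz

154.7 MHz mod fs = 5.8 MHz.
5.8 MHz ≤ fs/2 = 37.225 MHz, appears at 5.8 MHz.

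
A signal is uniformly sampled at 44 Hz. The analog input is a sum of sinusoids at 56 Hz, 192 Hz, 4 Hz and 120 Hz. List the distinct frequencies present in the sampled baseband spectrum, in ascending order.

4 Hz, 12 Hz, 16 Hz

fs/2 = 22 Hz.
56 Hz mod fs = 12 Hz.
12 Hz ≤ fs/2 = 22 Hz, appears at 12 Hz.
192 Hz mod fs = 16 Hz.
16 Hz ≤ fs/2 = 22 Hz, appears at 16 Hz.
4 Hz ≤ fs/2 = 22 Hz, passes unchanged.
120 Hz mod fs = 32 Hz.
32 Hz > fs/2 = 22 Hz, folds to fs − 32 Hz = 12 Hz.
Distinct values: {4 Hz, 12 Hz, 16 Hz}.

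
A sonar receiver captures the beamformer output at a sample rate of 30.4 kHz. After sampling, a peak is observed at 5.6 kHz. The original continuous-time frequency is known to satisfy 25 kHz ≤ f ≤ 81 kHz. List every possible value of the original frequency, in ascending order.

36 kHz, 55.2 kHz, 66.4 kHz

Frequencies that alias to 5.6 kHz are k·fs ± 5.6 kHz for integer k ≥ 0.
k=0: 5.6 kHz.
k=1: 24.8 kHz, 36 kHz.
k=2: 55.2 kHz, 66.4 kHz.
k=3: 85.6 kHz, 96.8 kHz.
Within [25 kHz, 81 kHz]: 36 kHz, 55.2 kHz, 66.4 kHz.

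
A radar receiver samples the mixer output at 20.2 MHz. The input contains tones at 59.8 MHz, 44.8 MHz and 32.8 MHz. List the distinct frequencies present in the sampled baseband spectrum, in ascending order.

fs/2 = 10.1 MHz.
59.8 MHz mod fs = 19.4 MHz.
19.4 MHz > fs/2 = 10.1 MHz, folds to fs − 19.4 MHz = 0.8 MHz.
44.8 MHz mod fs = 4.4 MHz.
4.4 MHz ≤ fs/2 = 10.1 MHz, appears at 4.4 MHz.
32.8 MHz mod fs = 12.6 MHz.
12.6 MHz > fs/2 = 10.1 MHz, folds to fs − 12.6 MHz = 7.6 MHz.
Distinct values: {0.8 MHz, 4.4 MHz, 7.6 MHz}.

0.8 MHz, 4.4 MHz, 7.6 MHz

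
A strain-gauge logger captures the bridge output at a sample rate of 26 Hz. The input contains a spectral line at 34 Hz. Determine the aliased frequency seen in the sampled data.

8 Hz

34 Hz mod fs = 8 Hz.
8 Hz ≤ fs/2 = 13 Hz, appears at 8 Hz.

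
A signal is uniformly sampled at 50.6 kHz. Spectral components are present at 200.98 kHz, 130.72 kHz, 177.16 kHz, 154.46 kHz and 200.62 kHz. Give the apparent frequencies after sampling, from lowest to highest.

1.42 kHz, 1.78 kHz, 2.66 kHz, 21.08 kHz, 25.24 kHz

fs/2 = 25.3 kHz.
200.98 kHz mod fs = 49.18 kHz.
49.18 kHz > fs/2 = 25.3 kHz, folds to fs − 49.18 kHz = 1.42 kHz.
130.72 kHz mod fs = 29.52 kHz.
29.52 kHz > fs/2 = 25.3 kHz, folds to fs − 29.52 kHz = 21.08 kHz.
177.16 kHz mod fs = 25.36 kHz.
25.36 kHz > fs/2 = 25.3 kHz, folds to fs − 25.36 kHz = 25.24 kHz.
154.46 kHz mod fs = 2.66 kHz.
2.66 kHz ≤ fs/2 = 25.3 kHz, appears at 2.66 kHz.
200.62 kHz mod fs = 48.82 kHz.
48.82 kHz > fs/2 = 25.3 kHz, folds to fs − 48.82 kHz = 1.78 kHz.
Distinct values: {1.42 kHz, 1.78 kHz, 2.66 kHz, 21.08 kHz, 25.24 kHz}.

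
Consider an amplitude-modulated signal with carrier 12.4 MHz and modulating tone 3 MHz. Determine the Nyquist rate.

30.8 MHz

AM sidebands sit at fc ± fm = 9.4 MHz and 15.4 MHz.
Highest-frequency component: 15.4 MHz.
Nyquist rate = 2 × 15.4 MHz = 30.8 MHz.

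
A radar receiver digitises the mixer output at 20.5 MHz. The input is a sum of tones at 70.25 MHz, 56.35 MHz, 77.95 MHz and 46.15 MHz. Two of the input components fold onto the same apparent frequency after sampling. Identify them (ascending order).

46.15 MHz, 56.35 MHz

fs/2 = 10.25 MHz.
70.25 MHz mod fs = 8.75 MHz.
8.75 MHz ≤ fs/2 = 10.25 MHz, appears at 8.75 MHz.
56.35 MHz mod fs = 15.35 MHz.
15.35 MHz > fs/2 = 10.25 MHz, folds to fs − 15.35 MHz = 5.15 MHz.
77.95 MHz mod fs = 16.45 MHz.
16.45 MHz > fs/2 = 10.25 MHz, folds to fs − 16.45 MHz = 4.05 MHz.
46.15 MHz mod fs = 5.15 MHz.
5.15 MHz ≤ fs/2 = 10.25 MHz, appears at 5.15 MHz.
46.15 MHz and 56.35 MHz both map to 5.15 MHz.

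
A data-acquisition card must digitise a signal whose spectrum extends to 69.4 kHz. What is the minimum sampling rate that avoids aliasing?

Nyquist rate = 2 × 69.4 kHz = 138.8 kHz.

138.8 kHz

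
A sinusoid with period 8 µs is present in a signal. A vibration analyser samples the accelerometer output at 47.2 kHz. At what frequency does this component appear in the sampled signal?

T = 8 µs → f = 1/T = 125 kHz.
125 kHz mod fs = 30.6 kHz.
30.6 kHz > fs/2 = 23.6 kHz, folds to fs − 30.6 kHz = 16.6 kHz.

16.6 kHz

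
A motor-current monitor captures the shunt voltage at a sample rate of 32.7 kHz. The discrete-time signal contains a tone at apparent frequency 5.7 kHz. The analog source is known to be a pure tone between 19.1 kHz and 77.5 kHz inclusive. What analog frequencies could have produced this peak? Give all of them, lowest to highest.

27 kHz, 38.4 kHz, 59.7 kHz, 71.1 kHz

Frequencies that alias to 5.7 kHz are k·fs ± 5.7 kHz for integer k ≥ 0.
k=0: 5.7 kHz.
k=1: 27 kHz, 38.4 kHz.
k=2: 59.7 kHz, 71.1 kHz.
k=3: 92.4 kHz, 103.8 kHz.
Within [19.1 kHz, 77.5 kHz]: 27 kHz, 38.4 kHz, 59.7 kHz, 71.1 kHz.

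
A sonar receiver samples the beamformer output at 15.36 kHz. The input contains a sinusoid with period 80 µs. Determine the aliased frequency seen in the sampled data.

2.86 kHz

T = 80 µs → f = 1/T = 12.5 kHz.
12.5 kHz > fs/2 = 7.68 kHz, folds to fs − 12.5 kHz = 2.86 kHz.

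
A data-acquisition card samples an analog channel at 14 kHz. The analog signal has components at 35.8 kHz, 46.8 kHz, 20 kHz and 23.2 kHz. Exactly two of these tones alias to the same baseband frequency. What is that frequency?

fs/2 = 7 kHz.
35.8 kHz mod fs = 7.8 kHz.
7.8 kHz > fs/2 = 7 kHz, folds to fs − 7.8 kHz = 6.2 kHz.
46.8 kHz mod fs = 4.8 kHz.
4.8 kHz ≤ fs/2 = 7 kHz, appears at 4.8 kHz.
20 kHz mod fs = 6 kHz.
6 kHz ≤ fs/2 = 7 kHz, appears at 6 kHz.
23.2 kHz mod fs = 9.2 kHz.
9.2 kHz > fs/2 = 7 kHz, folds to fs − 9.2 kHz = 4.8 kHz.
23.2 kHz and 46.8 kHz both map to 4.8 kHz.

4.8 kHz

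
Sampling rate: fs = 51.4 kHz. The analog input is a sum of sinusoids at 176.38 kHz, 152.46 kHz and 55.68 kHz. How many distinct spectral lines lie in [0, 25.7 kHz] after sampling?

3

fs/2 = 25.7 kHz.
176.38 kHz mod fs = 22.18 kHz.
22.18 kHz ≤ fs/2 = 25.7 kHz, appears at 22.18 kHz.
152.46 kHz mod fs = 49.66 kHz.
49.66 kHz > fs/2 = 25.7 kHz, folds to fs − 49.66 kHz = 1.74 kHz.
55.68 kHz mod fs = 4.28 kHz.
4.28 kHz ≤ fs/2 = 25.7 kHz, appears at 4.28 kHz.
Distinct values: {1.74 kHz, 4.28 kHz, 22.18 kHz} → 3.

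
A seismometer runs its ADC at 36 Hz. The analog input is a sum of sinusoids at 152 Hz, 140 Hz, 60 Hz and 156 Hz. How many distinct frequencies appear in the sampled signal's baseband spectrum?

3

fs/2 = 18 Hz.
152 Hz mod fs = 8 Hz.
8 Hz ≤ fs/2 = 18 Hz, appears at 8 Hz.
140 Hz mod fs = 32 Hz.
32 Hz > fs/2 = 18 Hz, folds to fs − 32 Hz = 4 Hz.
60 Hz mod fs = 24 Hz.
24 Hz > fs/2 = 18 Hz, folds to fs − 24 Hz = 12 Hz.
156 Hz mod fs = 12 Hz.
12 Hz ≤ fs/2 = 18 Hz, appears at 12 Hz.
Distinct values: {4 Hz, 8 Hz, 12 Hz} → 3.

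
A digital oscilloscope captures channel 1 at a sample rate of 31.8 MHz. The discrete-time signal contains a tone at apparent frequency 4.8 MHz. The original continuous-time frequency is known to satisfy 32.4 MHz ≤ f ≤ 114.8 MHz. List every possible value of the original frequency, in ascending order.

36.6 MHz, 58.8 MHz, 68.4 MHz, 90.6 MHz, 100.2 MHz

Frequencies that alias to 4.8 MHz are k·fs ± 4.8 MHz for integer k ≥ 0.
k=0: 4.8 MHz.
k=1: 27 MHz, 36.6 MHz.
k=2: 58.8 MHz, 68.4 MHz.
k=3: 90.6 MHz, 100.2 MHz.
k=4: 122.4 MHz, 132 MHz.
Within [32.4 MHz, 114.8 MHz]: 36.6 MHz, 58.8 MHz, 68.4 MHz, 90.6 MHz, 100.2 MHz.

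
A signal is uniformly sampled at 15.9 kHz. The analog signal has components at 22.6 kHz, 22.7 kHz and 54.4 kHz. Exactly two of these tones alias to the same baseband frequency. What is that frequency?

6.7 kHz

fs/2 = 7.95 kHz.
22.6 kHz mod fs = 6.7 kHz.
6.7 kHz ≤ fs/2 = 7.95 kHz, appears at 6.7 kHz.
22.7 kHz mod fs = 6.8 kHz.
6.8 kHz ≤ fs/2 = 7.95 kHz, appears at 6.8 kHz.
54.4 kHz mod fs = 6.7 kHz.
6.7 kHz ≤ fs/2 = 7.95 kHz, appears at 6.7 kHz.
22.6 kHz and 54.4 kHz both map to 6.7 kHz.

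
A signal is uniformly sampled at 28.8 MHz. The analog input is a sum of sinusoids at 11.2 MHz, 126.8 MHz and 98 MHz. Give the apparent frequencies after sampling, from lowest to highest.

11.2 MHz, 11.6 MHz

fs/2 = 14.4 MHz.
11.2 MHz ≤ fs/2 = 14.4 MHz, passes unchanged.
126.8 MHz mod fs = 11.6 MHz.
11.6 MHz ≤ fs/2 = 14.4 MHz, appears at 11.6 MHz.
98 MHz mod fs = 11.6 MHz.
11.6 MHz ≤ fs/2 = 14.4 MHz, appears at 11.6 MHz.
Distinct values: {11.2 MHz, 11.6 MHz}.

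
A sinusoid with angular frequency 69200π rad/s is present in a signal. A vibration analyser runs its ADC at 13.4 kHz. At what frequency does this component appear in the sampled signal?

ω = 69200π rad/s → f = ω/(2π) = 34600 Hz = 34.6 kHz.
34.6 kHz mod fs = 7.8 kHz.
7.8 kHz > fs/2 = 6.7 kHz, folds to fs − 7.8 kHz = 5.6 kHz.

5.6 kHz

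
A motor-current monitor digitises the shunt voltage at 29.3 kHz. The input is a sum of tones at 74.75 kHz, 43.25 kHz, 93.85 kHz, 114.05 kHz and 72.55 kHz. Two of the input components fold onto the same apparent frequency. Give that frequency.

fs/2 = 14.65 kHz.
74.75 kHz mod fs = 16.15 kHz.
16.15 kHz > fs/2 = 14.65 kHz, folds to fs − 16.15 kHz = 13.15 kHz.
43.25 kHz mod fs = 13.95 kHz.
13.95 kHz ≤ fs/2 = 14.65 kHz, appears at 13.95 kHz.
93.85 kHz mod fs = 5.95 kHz.
5.95 kHz ≤ fs/2 = 14.65 kHz, appears at 5.95 kHz.
114.05 kHz mod fs = 26.15 kHz.
26.15 kHz > fs/2 = 14.65 kHz, folds to fs − 26.15 kHz = 3.15 kHz.
72.55 kHz mod fs = 13.95 kHz.
13.95 kHz ≤ fs/2 = 14.65 kHz, appears at 13.95 kHz.
43.25 kHz and 72.55 kHz both map to 13.95 kHz.

13.95 kHz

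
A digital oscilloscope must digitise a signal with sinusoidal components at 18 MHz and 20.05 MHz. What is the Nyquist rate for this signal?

Highest-frequency component: 20.05 MHz.
Nyquist rate = 2 × 20.05 MHz = 40.1 MHz.

40.1 MHz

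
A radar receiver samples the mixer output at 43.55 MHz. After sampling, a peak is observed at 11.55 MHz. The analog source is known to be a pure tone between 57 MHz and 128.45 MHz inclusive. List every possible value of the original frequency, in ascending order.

Frequencies that alias to 11.55 MHz are k·fs ± 11.55 MHz for integer k ≥ 0.
k=0: 11.55 MHz.
k=1: 32 MHz, 55.1 MHz.
k=2: 75.55 MHz, 98.65 MHz.
k=3: 119.1 MHz, 142.2 MHz.
k=4: 162.65 MHz, 185.75 MHz.
Within [57 MHz, 128.45 MHz]: 75.55 MHz, 98.65 MHz, 119.1 MHz.

75.55 MHz, 98.65 MHz, 119.1 MHz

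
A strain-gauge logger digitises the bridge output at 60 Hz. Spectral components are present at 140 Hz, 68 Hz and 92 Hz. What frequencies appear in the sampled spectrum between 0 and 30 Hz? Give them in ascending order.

fs/2 = 30 Hz.
140 Hz mod fs = 20 Hz.
20 Hz ≤ fs/2 = 30 Hz, appears at 20 Hz.
68 Hz mod fs = 8 Hz.
8 Hz ≤ fs/2 = 30 Hz, appears at 8 Hz.
92 Hz mod fs = 32 Hz.
32 Hz > fs/2 = 30 Hz, folds to fs − 32 Hz = 28 Hz.
Distinct values: {8 Hz, 20 Hz, 28 Hz}.

8 Hz, 20 Hz, 28 Hz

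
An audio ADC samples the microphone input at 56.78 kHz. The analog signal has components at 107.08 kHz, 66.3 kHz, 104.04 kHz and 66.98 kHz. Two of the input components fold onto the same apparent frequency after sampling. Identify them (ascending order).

66.3 kHz, 104.04 kHz

fs/2 = 28.39 kHz.
107.08 kHz mod fs = 50.3 kHz.
50.3 kHz > fs/2 = 28.39 kHz, folds to fs − 50.3 kHz = 6.48 kHz.
66.3 kHz mod fs = 9.52 kHz.
9.52 kHz ≤ fs/2 = 28.39 kHz, appears at 9.52 kHz.
104.04 kHz mod fs = 47.26 kHz.
47.26 kHz > fs/2 = 28.39 kHz, folds to fs − 47.26 kHz = 9.52 kHz.
66.98 kHz mod fs = 10.2 kHz.
10.2 kHz ≤ fs/2 = 28.39 kHz, appears at 10.2 kHz.
66.3 kHz and 104.04 kHz both map to 9.52 kHz.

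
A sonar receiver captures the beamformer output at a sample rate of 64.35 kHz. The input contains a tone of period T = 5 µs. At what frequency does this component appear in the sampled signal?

6.95 kHz

T = 5 µs → f = 1/T = 200 kHz.
200 kHz mod fs = 6.95 kHz.
6.95 kHz ≤ fs/2 = 32.175 kHz, appears at 6.95 kHz.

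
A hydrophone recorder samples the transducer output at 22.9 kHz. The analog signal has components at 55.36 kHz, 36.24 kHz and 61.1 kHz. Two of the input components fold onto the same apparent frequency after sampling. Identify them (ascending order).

36.24 kHz, 55.36 kHz

fs/2 = 11.45 kHz.
55.36 kHz mod fs = 9.56 kHz.
9.56 kHz ≤ fs/2 = 11.45 kHz, appears at 9.56 kHz.
36.24 kHz mod fs = 13.34 kHz.
13.34 kHz > fs/2 = 11.45 kHz, folds to fs − 13.34 kHz = 9.56 kHz.
61.1 kHz mod fs = 15.3 kHz.
15.3 kHz > fs/2 = 11.45 kHz, folds to fs − 15.3 kHz = 7.6 kHz.
36.24 kHz and 55.36 kHz both map to 9.56 kHz.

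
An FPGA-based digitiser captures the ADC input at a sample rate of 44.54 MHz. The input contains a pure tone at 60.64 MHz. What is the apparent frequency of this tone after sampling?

16.1 MHz

60.64 MHz mod fs = 16.1 MHz.
16.1 MHz ≤ fs/2 = 22.27 MHz, appears at 16.1 MHz.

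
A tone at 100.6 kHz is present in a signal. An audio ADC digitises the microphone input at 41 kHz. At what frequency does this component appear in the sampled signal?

18.6 kHz

100.6 kHz mod fs = 18.6 kHz.
18.6 kHz ≤ fs/2 = 20.5 kHz, appears at 18.6 kHz.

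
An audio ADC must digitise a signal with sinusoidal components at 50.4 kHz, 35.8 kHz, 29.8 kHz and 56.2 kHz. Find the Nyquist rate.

Highest-frequency component: 56.2 kHz.
Nyquist rate = 2 × 56.2 kHz = 112.4 kHz.

112.4 kHz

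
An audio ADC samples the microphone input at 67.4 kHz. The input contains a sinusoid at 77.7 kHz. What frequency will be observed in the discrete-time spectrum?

10.3 kHz

77.7 kHz mod fs = 10.3 kHz.
10.3 kHz ≤ fs/2 = 33.7 kHz, appears at 10.3 kHz.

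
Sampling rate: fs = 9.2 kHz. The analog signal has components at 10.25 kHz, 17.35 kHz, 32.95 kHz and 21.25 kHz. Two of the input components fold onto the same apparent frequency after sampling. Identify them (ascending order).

fs/2 = 4.6 kHz.
10.25 kHz mod fs = 1.05 kHz.
1.05 kHz ≤ fs/2 = 4.6 kHz, appears at 1.05 kHz.
17.35 kHz mod fs = 8.15 kHz.
8.15 kHz > fs/2 = 4.6 kHz, folds to fs − 8.15 kHz = 1.05 kHz.
32.95 kHz mod fs = 5.35 kHz.
5.35 kHz > fs/2 = 4.6 kHz, folds to fs − 5.35 kHz = 3.85 kHz.
21.25 kHz mod fs = 2.85 kHz.
2.85 kHz ≤ fs/2 = 4.6 kHz, appears at 2.85 kHz.
10.25 kHz and 17.35 kHz both map to 1.05 kHz.

10.25 kHz, 17.35 kHz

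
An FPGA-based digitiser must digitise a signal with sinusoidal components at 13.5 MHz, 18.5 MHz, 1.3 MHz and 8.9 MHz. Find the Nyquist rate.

37 MHz

Highest-frequency component: 18.5 MHz.
Nyquist rate = 2 × 18.5 MHz = 37 MHz.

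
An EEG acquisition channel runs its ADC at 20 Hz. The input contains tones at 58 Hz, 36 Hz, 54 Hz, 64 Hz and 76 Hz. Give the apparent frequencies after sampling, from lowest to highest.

2 Hz, 4 Hz, 6 Hz

fs/2 = 10 Hz.
58 Hz mod fs = 18 Hz.
18 Hz > fs/2 = 10 Hz, folds to fs − 18 Hz = 2 Hz.
36 Hz mod fs = 16 Hz.
16 Hz > fs/2 = 10 Hz, folds to fs − 16 Hz = 4 Hz.
54 Hz mod fs = 14 Hz.
14 Hz > fs/2 = 10 Hz, folds to fs − 14 Hz = 6 Hz.
64 Hz mod fs = 4 Hz.
4 Hz ≤ fs/2 = 10 Hz, appears at 4 Hz.
76 Hz mod fs = 16 Hz.
16 Hz > fs/2 = 10 Hz, folds to fs − 16 Hz = 4 Hz.
Distinct values: {2 Hz, 4 Hz, 6 Hz}.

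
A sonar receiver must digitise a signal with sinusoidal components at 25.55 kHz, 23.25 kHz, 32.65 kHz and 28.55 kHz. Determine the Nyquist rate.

Highest-frequency component: 32.65 kHz.
Nyquist rate = 2 × 32.65 kHz = 65.3 kHz.

65.3 kHz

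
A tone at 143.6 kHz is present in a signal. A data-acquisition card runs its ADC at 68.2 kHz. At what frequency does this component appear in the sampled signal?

7.2 kHz

143.6 kHz mod fs = 7.2 kHz.
7.2 kHz ≤ fs/2 = 34.1 kHz, appears at 7.2 kHz.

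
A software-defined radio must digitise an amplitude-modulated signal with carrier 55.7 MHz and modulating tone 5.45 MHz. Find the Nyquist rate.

AM sidebands sit at fc ± fm = 50.25 MHz and 61.15 MHz.
Highest-frequency component: 61.15 MHz.
Nyquist rate = 2 × 61.15 MHz = 122.3 MHz.

122.3 MHz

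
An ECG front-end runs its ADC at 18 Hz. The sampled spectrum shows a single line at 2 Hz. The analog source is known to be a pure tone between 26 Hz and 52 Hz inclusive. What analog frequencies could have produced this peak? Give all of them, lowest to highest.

Frequencies that alias to 2 Hz are k·fs ± 2 Hz for integer k ≥ 0.
k=0: 2 Hz.
k=1: 16 Hz, 20 Hz.
k=2: 34 Hz, 38 Hz.
k=3: 52 Hz, 56 Hz.
k=4: 70 Hz, 74 Hz.
Within [26 Hz, 52 Hz]: 34 Hz, 38 Hz, 52 Hz.

34 Hz, 38 Hz, 52 Hz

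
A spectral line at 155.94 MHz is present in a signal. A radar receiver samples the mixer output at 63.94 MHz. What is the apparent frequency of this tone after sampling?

155.94 MHz mod fs = 28.06 MHz.
28.06 MHz ≤ fs/2 = 31.97 MHz, appears at 28.06 MHz.

28.06 MHz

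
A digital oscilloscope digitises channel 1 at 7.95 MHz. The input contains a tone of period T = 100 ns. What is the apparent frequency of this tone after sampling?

2.05 MHz

T = 100 ns → f = 1/T = 10 MHz.
10 MHz mod fs = 2.05 MHz.
2.05 MHz ≤ fs/2 = 3.975 MHz, appears at 2.05 MHz.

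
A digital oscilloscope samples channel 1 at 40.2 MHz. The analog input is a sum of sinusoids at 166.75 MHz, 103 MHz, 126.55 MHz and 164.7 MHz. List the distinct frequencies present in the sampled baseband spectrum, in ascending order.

3.9 MHz, 5.95 MHz, 17.6 MHz

fs/2 = 20.1 MHz.
166.75 MHz mod fs = 5.95 MHz.
5.95 MHz ≤ fs/2 = 20.1 MHz, appears at 5.95 MHz.
103 MHz mod fs = 22.6 MHz.
22.6 MHz > fs/2 = 20.1 MHz, folds to fs − 22.6 MHz = 17.6 MHz.
126.55 MHz mod fs = 5.95 MHz.
5.95 MHz ≤ fs/2 = 20.1 MHz, appears at 5.95 MHz.
164.7 MHz mod fs = 3.9 MHz.
3.9 MHz ≤ fs/2 = 20.1 MHz, appears at 3.9 MHz.
Distinct values: {3.9 MHz, 5.95 MHz, 17.6 MHz}.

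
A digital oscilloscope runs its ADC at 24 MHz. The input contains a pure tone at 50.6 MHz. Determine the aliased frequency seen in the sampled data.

2.6 MHz

50.6 MHz mod fs = 2.6 MHz.
2.6 MHz ≤ fs/2 = 12 MHz, appears at 2.6 MHz.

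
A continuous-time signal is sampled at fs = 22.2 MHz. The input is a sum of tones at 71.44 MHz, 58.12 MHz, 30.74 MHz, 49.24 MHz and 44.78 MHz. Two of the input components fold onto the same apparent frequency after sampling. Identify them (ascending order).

49.24 MHz, 71.44 MHz

fs/2 = 11.1 MHz.
71.44 MHz mod fs = 4.84 MHz.
4.84 MHz ≤ fs/2 = 11.1 MHz, appears at 4.84 MHz.
58.12 MHz mod fs = 13.72 MHz.
13.72 MHz > fs/2 = 11.1 MHz, folds to fs − 13.72 MHz = 8.48 MHz.
30.74 MHz mod fs = 8.54 MHz.
8.54 MHz ≤ fs/2 = 11.1 MHz, appears at 8.54 MHz.
49.24 MHz mod fs = 4.84 MHz.
4.84 MHz ≤ fs/2 = 11.1 MHz, appears at 4.84 MHz.
44.78 MHz mod fs = 0.38 MHz.
0.38 MHz ≤ fs/2 = 11.1 MHz, appears at 0.38 MHz.
49.24 MHz and 71.44 MHz both map to 4.84 MHz.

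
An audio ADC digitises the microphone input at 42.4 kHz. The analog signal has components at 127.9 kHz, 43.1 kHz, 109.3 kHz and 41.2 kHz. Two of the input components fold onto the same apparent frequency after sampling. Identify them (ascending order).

43.1 kHz, 127.9 kHz

fs/2 = 21.2 kHz.
127.9 kHz mod fs = 0.7 kHz.
0.7 kHz ≤ fs/2 = 21.2 kHz, appears at 0.7 kHz.
43.1 kHz mod fs = 0.7 kHz.
0.7 kHz ≤ fs/2 = 21.2 kHz, appears at 0.7 kHz.
109.3 kHz mod fs = 24.5 kHz.
24.5 kHz > fs/2 = 21.2 kHz, folds to fs − 24.5 kHz = 17.9 kHz.
41.2 kHz > fs/2 = 21.2 kHz, folds to fs − 41.2 kHz = 1.2 kHz.
43.1 kHz and 127.9 kHz both map to 0.7 kHz.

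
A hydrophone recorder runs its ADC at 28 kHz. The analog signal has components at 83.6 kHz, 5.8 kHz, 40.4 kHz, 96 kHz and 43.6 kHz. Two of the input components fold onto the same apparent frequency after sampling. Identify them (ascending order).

fs/2 = 14 kHz.
83.6 kHz mod fs = 27.6 kHz.
27.6 kHz > fs/2 = 14 kHz, folds to fs − 27.6 kHz = 0.4 kHz.
5.8 kHz ≤ fs/2 = 14 kHz, passes unchanged.
40.4 kHz mod fs = 12.4 kHz.
12.4 kHz ≤ fs/2 = 14 kHz, appears at 12.4 kHz.
96 kHz mod fs = 12 kHz.
12 kHz ≤ fs/2 = 14 kHz, appears at 12 kHz.
43.6 kHz mod fs = 15.6 kHz.
15.6 kHz > fs/2 = 14 kHz, folds to fs − 15.6 kHz = 12.4 kHz.
40.4 kHz and 43.6 kHz both map to 12.4 kHz.

40.4 kHz, 43.6 kHz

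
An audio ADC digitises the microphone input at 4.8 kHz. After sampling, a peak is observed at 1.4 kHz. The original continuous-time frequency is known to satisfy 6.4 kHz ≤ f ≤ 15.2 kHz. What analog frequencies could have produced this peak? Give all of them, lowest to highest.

8.2 kHz, 11 kHz, 13 kHz

Frequencies that alias to 1.4 kHz are k·fs ± 1.4 kHz for integer k ≥ 0.
k=0: 1.4 kHz.
k=1: 3.4 kHz, 6.2 kHz.
k=2: 8.2 kHz, 11 kHz.
k=3: 13 kHz, 15.8 kHz.
k=4: 17.8 kHz, 20.6 kHz.
Within [6.4 kHz, 15.2 kHz]: 8.2 kHz, 11 kHz, 13 kHz.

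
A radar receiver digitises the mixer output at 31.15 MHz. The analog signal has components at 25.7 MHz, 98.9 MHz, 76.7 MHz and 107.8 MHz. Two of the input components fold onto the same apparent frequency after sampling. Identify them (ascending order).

fs/2 = 15.575 MHz.
25.7 MHz > fs/2 = 15.575 MHz, folds to fs − 25.7 MHz = 5.45 MHz.
98.9 MHz mod fs = 5.45 MHz.
5.45 MHz ≤ fs/2 = 15.575 MHz, appears at 5.45 MHz.
76.7 MHz mod fs = 14.4 MHz.
14.4 MHz ≤ fs/2 = 15.575 MHz, appears at 14.4 MHz.
107.8 MHz mod fs = 14.35 MHz.
14.35 MHz ≤ fs/2 = 15.575 MHz, appears at 14.35 MHz.
25.7 MHz and 98.9 MHz both map to 5.45 MHz.

25.7 MHz, 98.9 MHz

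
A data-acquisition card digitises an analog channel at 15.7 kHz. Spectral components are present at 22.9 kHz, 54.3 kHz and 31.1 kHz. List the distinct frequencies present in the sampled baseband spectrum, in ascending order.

fs/2 = 7.85 kHz.
22.9 kHz mod fs = 7.2 kHz.
7.2 kHz ≤ fs/2 = 7.85 kHz, appears at 7.2 kHz.
54.3 kHz mod fs = 7.2 kHz.
7.2 kHz ≤ fs/2 = 7.85 kHz, appears at 7.2 kHz.
31.1 kHz mod fs = 15.4 kHz.
15.4 kHz > fs/2 = 7.85 kHz, folds to fs − 15.4 kHz = 0.3 kHz.
Distinct values: {0.3 kHz, 7.2 kHz}.

0.3 kHz, 7.2 kHz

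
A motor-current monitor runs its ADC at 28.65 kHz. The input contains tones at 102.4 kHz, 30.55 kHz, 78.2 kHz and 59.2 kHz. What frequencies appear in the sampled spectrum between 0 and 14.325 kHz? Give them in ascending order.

1.9 kHz, 7.75 kHz, 12.2 kHz

fs/2 = 14.325 kHz.
102.4 kHz mod fs = 16.45 kHz.
16.45 kHz > fs/2 = 14.325 kHz, folds to fs − 16.45 kHz = 12.2 kHz.
30.55 kHz mod fs = 1.9 kHz.
1.9 kHz ≤ fs/2 = 14.325 kHz, appears at 1.9 kHz.
78.2 kHz mod fs = 20.9 kHz.
20.9 kHz > fs/2 = 14.325 kHz, folds to fs − 20.9 kHz = 7.75 kHz.
59.2 kHz mod fs = 1.9 kHz.
1.9 kHz ≤ fs/2 = 14.325 kHz, appears at 1.9 kHz.
Distinct values: {1.9 kHz, 7.75 kHz, 12.2 kHz}.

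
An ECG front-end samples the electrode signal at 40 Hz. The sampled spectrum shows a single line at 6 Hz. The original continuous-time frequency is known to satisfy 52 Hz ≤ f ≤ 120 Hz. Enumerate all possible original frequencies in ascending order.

Frequencies that alias to 6 Hz are k·fs ± 6 Hz for integer k ≥ 0.
k=0: 6 Hz.
k=1: 34 Hz, 46 Hz.
k=2: 74 Hz, 86 Hz.
k=3: 114 Hz, 126 Hz.
k=4: 154 Hz, 166 Hz.
Within [52 Hz, 120 Hz]: 74 Hz, 86 Hz, 114 Hz.

74 Hz, 86 Hz, 114 Hz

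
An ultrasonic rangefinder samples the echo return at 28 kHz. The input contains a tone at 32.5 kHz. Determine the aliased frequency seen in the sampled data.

4.5 kHz

32.5 kHz mod fs = 4.5 kHz.
4.5 kHz ≤ fs/2 = 14 kHz, appears at 4.5 kHz.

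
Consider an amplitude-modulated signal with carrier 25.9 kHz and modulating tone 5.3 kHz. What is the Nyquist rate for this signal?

AM sidebands sit at fc ± fm = 20.6 kHz and 31.2 kHz.
Highest-frequency component: 31.2 kHz.
Nyquist rate = 2 × 31.2 kHz = 62.4 kHz.

62.4 kHz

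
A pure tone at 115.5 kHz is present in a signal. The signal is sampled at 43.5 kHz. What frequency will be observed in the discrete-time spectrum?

115.5 kHz mod fs = 28.5 kHz.
28.5 kHz > fs/2 = 21.75 kHz, folds to fs − 28.5 kHz = 15 kHz.

15 kHz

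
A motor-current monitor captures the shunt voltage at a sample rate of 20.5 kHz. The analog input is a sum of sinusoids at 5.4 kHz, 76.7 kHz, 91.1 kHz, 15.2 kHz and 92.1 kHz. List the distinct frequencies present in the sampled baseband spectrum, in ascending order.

fs/2 = 10.25 kHz.
5.4 kHz ≤ fs/2 = 10.25 kHz, passes unchanged.
76.7 kHz mod fs = 15.2 kHz.
15.2 kHz > fs/2 = 10.25 kHz, folds to fs − 15.2 kHz = 5.3 kHz.
91.1 kHz mod fs = 9.1 kHz.
9.1 kHz ≤ fs/2 = 10.25 kHz, appears at 9.1 kHz.
15.2 kHz > fs/2 = 10.25 kHz, folds to fs − 15.2 kHz = 5.3 kHz.
92.1 kHz mod fs = 10.1 kHz.
10.1 kHz ≤ fs/2 = 10.25 kHz, appears at 10.1 kHz.
Distinct values: {5.3 kHz, 5.4 kHz, 9.1 kHz, 10.1 kHz}.

5.3 kHz, 5.4 kHz, 9.1 kHz, 10.1 kHz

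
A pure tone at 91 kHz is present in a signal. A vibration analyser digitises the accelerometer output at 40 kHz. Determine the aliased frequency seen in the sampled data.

91 kHz mod fs = 11 kHz.
11 kHz ≤ fs/2 = 20 kHz, appears at 11 kHz.

11 kHz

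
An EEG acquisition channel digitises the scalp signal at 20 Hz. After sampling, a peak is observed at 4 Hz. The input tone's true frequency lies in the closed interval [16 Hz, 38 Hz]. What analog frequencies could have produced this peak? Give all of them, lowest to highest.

Frequencies that alias to 4 Hz are k·fs ± 4 Hz for integer k ≥ 0.
k=0: 4 Hz.
k=1: 16 Hz, 24 Hz.
k=2: 36 Hz, 44 Hz.
k=3: 56 Hz, 64 Hz.
Within [16 Hz, 38 Hz]: 16 Hz, 24 Hz, 36 Hz.

16 Hz, 24 Hz, 36 Hz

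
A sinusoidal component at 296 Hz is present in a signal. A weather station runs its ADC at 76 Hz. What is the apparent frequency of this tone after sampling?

296 Hz mod fs = 68 Hz.
68 Hz > fs/2 = 38 Hz, folds to fs − 68 Hz = 8 Hz.

8 Hz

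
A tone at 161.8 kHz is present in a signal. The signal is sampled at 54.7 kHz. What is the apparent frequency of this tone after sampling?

161.8 kHz mod fs = 52.4 kHz.
52.4 kHz > fs/2 = 27.35 kHz, folds to fs − 52.4 kHz = 2.3 kHz.

2.3 kHz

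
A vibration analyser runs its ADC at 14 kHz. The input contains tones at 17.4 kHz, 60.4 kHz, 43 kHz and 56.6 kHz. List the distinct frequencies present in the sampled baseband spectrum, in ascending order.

0.6 kHz, 1 kHz, 3.4 kHz, 4.4 kHz

fs/2 = 7 kHz.
17.4 kHz mod fs = 3.4 kHz.
3.4 kHz ≤ fs/2 = 7 kHz, appears at 3.4 kHz.
60.4 kHz mod fs = 4.4 kHz.
4.4 kHz ≤ fs/2 = 7 kHz, appears at 4.4 kHz.
43 kHz mod fs = 1 kHz.
1 kHz ≤ fs/2 = 7 kHz, appears at 1 kHz.
56.6 kHz mod fs = 0.6 kHz.
0.6 kHz ≤ fs/2 = 7 kHz, appears at 0.6 kHz.
Distinct values: {0.6 kHz, 1 kHz, 3.4 kHz, 4.4 kHz}.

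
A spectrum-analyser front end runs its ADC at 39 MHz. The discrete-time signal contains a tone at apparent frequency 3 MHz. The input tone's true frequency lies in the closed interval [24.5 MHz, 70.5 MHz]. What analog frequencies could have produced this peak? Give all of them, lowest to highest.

36 MHz, 42 MHz

Frequencies that alias to 3 MHz are k·fs ± 3 MHz for integer k ≥ 0.
k=0: 3 MHz.
k=1: 36 MHz, 42 MHz.
k=2: 75 MHz, 81 MHz.
Within [24.5 MHz, 70.5 MHz]: 36 MHz, 42 MHz.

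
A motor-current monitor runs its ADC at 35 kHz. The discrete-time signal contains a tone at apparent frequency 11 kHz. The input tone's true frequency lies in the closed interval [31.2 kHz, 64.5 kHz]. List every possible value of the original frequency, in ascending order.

Frequencies that alias to 11 kHz are k·fs ± 11 kHz for integer k ≥ 0.
k=0: 11 kHz.
k=1: 24 kHz, 46 kHz.
k=2: 59 kHz, 81 kHz.
k=3: 94 kHz, 116 kHz.
Within [31.2 kHz, 64.5 kHz]: 46 kHz, 59 kHz.

46 kHz, 59 kHz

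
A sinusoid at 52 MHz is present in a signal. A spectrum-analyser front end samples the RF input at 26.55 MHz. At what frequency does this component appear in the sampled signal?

1.1 MHz

52 MHz mod fs = 25.45 MHz.
25.45 MHz > fs/2 = 13.275 MHz, folds to fs − 25.45 MHz = 1.1 MHz.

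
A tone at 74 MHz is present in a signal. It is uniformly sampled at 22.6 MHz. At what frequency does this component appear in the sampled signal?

74 MHz mod fs = 6.2 MHz.
6.2 MHz ≤ fs/2 = 11.3 MHz, appears at 6.2 MHz.

6.2 MHz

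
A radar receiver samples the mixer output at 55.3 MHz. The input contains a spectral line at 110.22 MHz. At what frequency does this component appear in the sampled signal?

110.22 MHz mod fs = 54.92 MHz.
54.92 MHz > fs/2 = 27.65 MHz, folds to fs − 54.92 MHz = 0.38 MHz.

0.38 MHz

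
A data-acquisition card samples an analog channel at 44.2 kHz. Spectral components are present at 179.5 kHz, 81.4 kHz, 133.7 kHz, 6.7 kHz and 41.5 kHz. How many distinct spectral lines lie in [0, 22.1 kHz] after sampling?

fs/2 = 22.1 kHz.
179.5 kHz mod fs = 2.7 kHz.
2.7 kHz ≤ fs/2 = 22.1 kHz, appears at 2.7 kHz.
81.4 kHz mod fs = 37.2 kHz.
37.2 kHz > fs/2 = 22.1 kHz, folds to fs − 37.2 kHz = 7 kHz.
133.7 kHz mod fs = 1.1 kHz.
1.1 kHz ≤ fs/2 = 22.1 kHz, appears at 1.1 kHz.
6.7 kHz ≤ fs/2 = 22.1 kHz, passes unchanged.
41.5 kHz > fs/2 = 22.1 kHz, folds to fs − 41.5 kHz = 2.7 kHz.
Distinct values: {1.1 kHz, 2.7 kHz, 6.7 kHz, 7 kHz} → 4.

4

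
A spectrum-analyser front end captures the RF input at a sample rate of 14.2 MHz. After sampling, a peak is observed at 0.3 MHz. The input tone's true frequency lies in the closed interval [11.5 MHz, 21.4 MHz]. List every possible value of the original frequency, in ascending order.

13.9 MHz, 14.5 MHz

Frequencies that alias to 0.3 MHz are k·fs ± 0.3 MHz for integer k ≥ 0.
k=0: 0.3 MHz.
k=1: 13.9 MHz, 14.5 MHz.
k=2: 28.1 MHz, 28.7 MHz.
Within [11.5 MHz, 21.4 MHz]: 13.9 MHz, 14.5 MHz.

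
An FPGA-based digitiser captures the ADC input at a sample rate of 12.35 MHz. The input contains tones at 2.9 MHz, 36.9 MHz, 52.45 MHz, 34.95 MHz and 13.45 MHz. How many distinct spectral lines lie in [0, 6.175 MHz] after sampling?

fs/2 = 6.175 MHz.
2.9 MHz ≤ fs/2 = 6.175 MHz, passes unchanged.
36.9 MHz mod fs = 12.2 MHz.
12.2 MHz > fs/2 = 6.175 MHz, folds to fs − 12.2 MHz = 0.15 MHz.
52.45 MHz mod fs = 3.05 MHz.
3.05 MHz ≤ fs/2 = 6.175 MHz, appears at 3.05 MHz.
34.95 MHz mod fs = 10.25 MHz.
10.25 MHz > fs/2 = 6.175 MHz, folds to fs − 10.25 MHz = 2.1 MHz.
13.45 MHz mod fs = 1.1 MHz.
1.1 MHz ≤ fs/2 = 6.175 MHz, appears at 1.1 MHz.
Distinct values: {0.15 MHz, 1.1 MHz, 2.1 MHz, 2.9 MHz, 3.05 MHz} → 5.

5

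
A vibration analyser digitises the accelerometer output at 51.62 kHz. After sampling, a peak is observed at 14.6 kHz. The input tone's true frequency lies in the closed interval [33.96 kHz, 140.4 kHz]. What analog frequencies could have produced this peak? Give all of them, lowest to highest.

Frequencies that alias to 14.6 kHz are k·fs ± 14.6 kHz for integer k ≥ 0.
k=0: 14.6 kHz.
k=1: 37.02 kHz, 66.22 kHz.
k=2: 88.64 kHz, 117.84 kHz.
k=3: 140.26 kHz, 169.46 kHz.
k=4: 191.88 kHz, 221.08 kHz.
Within [33.96 kHz, 140.4 kHz]: 37.02 kHz, 66.22 kHz, 88.64 kHz, 117.84 kHz, 140.26 kHz.

37.02 kHz, 66.22 kHz, 88.64 kHz, 117.84 kHz, 140.26 kHz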